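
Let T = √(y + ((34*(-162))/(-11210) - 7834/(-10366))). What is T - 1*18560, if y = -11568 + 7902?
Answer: -18560 + I*√3092846386428232445/29050715 ≈ -18560.0 + 60.537*I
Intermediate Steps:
y = -3666
T = I*√3092846386428232445/29050715 (T = √(-3666 + ((34*(-162))/(-11210) - 7834/(-10366))) = √(-3666 + (-5508*(-1/11210) - 7834*(-1/10366))) = √(-3666 + (2754/5605 + 3917/5183)) = √(-3666 + 36228767/29050715) = √(-106463692423/29050715) = I*√3092846386428232445/29050715 ≈ 60.537*I)
T - 1*18560 = I*√3092846386428232445/29050715 - 1*18560 = I*√3092846386428232445/29050715 - 18560 = -18560 + I*√3092846386428232445/29050715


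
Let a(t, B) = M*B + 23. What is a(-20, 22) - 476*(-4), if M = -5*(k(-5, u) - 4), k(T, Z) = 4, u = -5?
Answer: 1927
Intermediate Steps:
M = 0 (M = -5*(4 - 4) = -5*0 = 0)
a(t, B) = 23 (a(t, B) = 0*B + 23 = 0 + 23 = 23)
a(-20, 22) - 476*(-4) = 23 - 476*(-4) = 23 + 1904 = 1927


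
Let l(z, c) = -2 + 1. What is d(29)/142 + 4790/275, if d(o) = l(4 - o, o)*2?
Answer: 67963/3905 ≈ 17.404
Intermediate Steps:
l(z, c) = -1
d(o) = -2 (d(o) = -1*2 = -2)
d(29)/142 + 4790/275 = -2/142 + 4790/275 = -2*1/142 + 4790*(1/275) = -1/71 + 958/55 = 67963/3905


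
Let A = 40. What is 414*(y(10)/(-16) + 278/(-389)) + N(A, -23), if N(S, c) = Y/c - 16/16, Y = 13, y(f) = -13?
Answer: 2787417/71576 ≈ 38.943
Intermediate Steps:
N(S, c) = -1 + 13/c (N(S, c) = 13/c - 16/16 = 13/c - 16*1/16 = 13/c - 1 = -1 + 13/c)
414*(y(10)/(-16) + 278/(-389)) + N(A, -23) = 414*(-13/(-16) + 278/(-389)) + (13 - 1*(-23))/(-23) = 414*(-13*(-1/16) + 278*(-1/389)) - (13 + 23)/23 = 414*(13/16 - 278/389) - 1/23*36 = 414*(609/6224) - 36/23 = 126063/3112 - 36/23 = 2787417/71576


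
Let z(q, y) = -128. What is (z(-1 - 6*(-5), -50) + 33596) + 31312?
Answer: 64780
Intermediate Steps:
(z(-1 - 6*(-5), -50) + 33596) + 31312 = (-128 + 33596) + 31312 = 33468 + 31312 = 64780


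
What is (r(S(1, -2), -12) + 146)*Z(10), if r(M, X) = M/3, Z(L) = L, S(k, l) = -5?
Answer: 4330/3 ≈ 1443.3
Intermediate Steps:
r(M, X) = M/3 (r(M, X) = M*(⅓) = M/3)
(r(S(1, -2), -12) + 146)*Z(10) = ((⅓)*(-5) + 146)*10 = (-5/3 + 146)*10 = (433/3)*10 = 4330/3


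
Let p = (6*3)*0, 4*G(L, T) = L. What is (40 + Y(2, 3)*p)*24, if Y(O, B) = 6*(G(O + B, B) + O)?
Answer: 960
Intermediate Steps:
G(L, T) = L/4
Y(O, B) = 3*B/2 + 15*O/2 (Y(O, B) = 6*((O + B)/4 + O) = 6*((B + O)/4 + O) = 6*((B/4 + O/4) + O) = 6*(B/4 + 5*O/4) = 3*B/2 + 15*O/2)
p = 0 (p = 18*0 = 0)
(40 + Y(2, 3)*p)*24 = (40 + ((3/2)*3 + (15/2)*2)*0)*24 = (40 + (9/2 + 15)*0)*24 = (40 + (39/2)*0)*24 = (40 + 0)*24 = 40*24 = 960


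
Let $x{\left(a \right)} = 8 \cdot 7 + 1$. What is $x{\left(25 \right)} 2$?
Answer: $114$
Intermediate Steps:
$x{\left(a \right)} = 57$ ($x{\left(a \right)} = 56 + 1 = 57$)
$x{\left(25 \right)} 2 = 57 \cdot 2 = 114$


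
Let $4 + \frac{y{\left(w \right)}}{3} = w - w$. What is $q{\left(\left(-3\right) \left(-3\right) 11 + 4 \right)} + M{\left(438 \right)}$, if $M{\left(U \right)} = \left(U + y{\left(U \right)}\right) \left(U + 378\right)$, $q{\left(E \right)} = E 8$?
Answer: $348440$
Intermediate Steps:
$y{\left(w \right)} = -12$ ($y{\left(w \right)} = -12 + 3 \left(w - w\right) = -12 + 3 \cdot 0 = -12 + 0 = -12$)
$q{\left(E \right)} = 8 E$
$M{\left(U \right)} = \left(-12 + U\right) \left(378 + U\right)$ ($M{\left(U \right)} = \left(U - 12\right) \left(U + 378\right) = \left(-12 + U\right) \left(378 + U\right)$)
$q{\left(\left(-3\right) \left(-3\right) 11 + 4 \right)} + M{\left(438 \right)} = 8 \left(\left(-3\right) \left(-3\right) 11 + 4\right) + \left(-4536 + 438^{2} + 366 \cdot 438\right) = 8 \left(9 \cdot 11 + 4\right) + \left(-4536 + 191844 + 160308\right) = 8 \left(99 + 4\right) + 347616 = 8 \cdot 103 + 347616 = 824 + 347616 = 348440$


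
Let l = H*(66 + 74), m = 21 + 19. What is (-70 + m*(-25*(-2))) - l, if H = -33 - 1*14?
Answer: 8510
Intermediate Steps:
m = 40
H = -47 (H = -33 - 14 = -47)
l = -6580 (l = -47*(66 + 74) = -47*140 = -6580)
(-70 + m*(-25*(-2))) - l = (-70 + 40*(-25*(-2))) - 1*(-6580) = (-70 + 40*50) + 6580 = (-70 + 2000) + 6580 = 1930 + 6580 = 8510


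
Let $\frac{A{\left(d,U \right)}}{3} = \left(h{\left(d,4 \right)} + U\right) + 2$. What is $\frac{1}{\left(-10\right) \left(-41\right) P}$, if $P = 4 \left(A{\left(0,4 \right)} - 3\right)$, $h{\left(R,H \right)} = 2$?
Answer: $\frac{1}{34440} \approx 2.9036 \cdot 10^{-5}$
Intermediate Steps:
$A{\left(d,U \right)} = 12 + 3 U$ ($A{\left(d,U \right)} = 3 \left(\left(2 + U\right) + 2\right) = 3 \left(4 + U\right) = 12 + 3 U$)
$P = 84$ ($P = 4 \left(\left(12 + 3 \cdot 4\right) - 3\right) = 4 \left(\left(12 + 12\right) - 3\right) = 4 \left(24 - 3\right) = 4 \cdot 21 = 84$)
$\frac{1}{\left(-10\right) \left(-41\right) P} = \frac{1}{\left(-10\right) \left(-41\right) 84} = \frac{1}{410 \cdot 84} = \frac{1}{34440}$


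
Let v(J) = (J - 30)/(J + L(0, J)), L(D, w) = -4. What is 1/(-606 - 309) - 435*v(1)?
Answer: -3847576/915 ≈ -4205.0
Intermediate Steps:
v(J) = (-30 + J)/(-4 + J) (v(J) = (J - 30)/(J - 4) = (-30 + J)/(-4 + J))
1/(-606 - 309) - 435*v(1) = 1/(-606 - 309) - 435*(-30 + 1)/(-4 + 1) = 1/(-915) - 435*(-29)/(-3) = -1/915 - (-145)*(-29) = -1/915 - 435*29/3 = -1/915 - 4205 = -3847576/915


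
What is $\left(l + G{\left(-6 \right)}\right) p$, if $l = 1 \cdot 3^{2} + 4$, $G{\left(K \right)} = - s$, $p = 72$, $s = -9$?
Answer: $1584$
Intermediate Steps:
$G{\left(K \right)} = 9$ ($G{\left(K \right)} = \left(-1\right) \left(-9\right) = 9$)
$l = 13$ ($l = 1 \cdot 9 + 4 = 9 + 4 = 13$)
$\left(l + G{\left(-6 \right)}\right) p = \left(13 + 9\right) 72 = 22 \cdot 72 = 1584$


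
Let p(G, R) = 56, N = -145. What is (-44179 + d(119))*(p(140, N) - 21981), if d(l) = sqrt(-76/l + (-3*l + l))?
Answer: 968624575 - 21925*I*sqrt(3379362)/119 ≈ 9.6862e+8 - 3.387e+5*I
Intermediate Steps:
d(l) = sqrt(-76/l - 2*l)
(-44179 + d(119))*(p(140, N) - 21981) = (-44179 + sqrt(-76/119 - 2*119))*(56 - 21981) = (-44179 + sqrt(-76*1/119 - 238))*(-21925) = (-44179 + sqrt(-76/119 - 238))*(-21925) = (-44179 + sqrt(-28398/119))*(-21925) = (-44179 + I*sqrt(3379362)/119)*(-21925) = 968624575 - 21925*I*sqrt(3379362)/119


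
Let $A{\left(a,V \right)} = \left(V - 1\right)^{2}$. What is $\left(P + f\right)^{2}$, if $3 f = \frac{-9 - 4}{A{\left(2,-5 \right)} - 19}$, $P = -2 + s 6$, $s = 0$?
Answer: $\frac{13225}{2601} \approx 5.0846$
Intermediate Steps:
$A{\left(a,V \right)} = \left(-1 + V\right)^{2}$
$P = -2$ ($P = -2 + 0 \cdot 6 = -2 + 0 = -2$)
$f = - \frac{13}{51}$ ($f = \frac{\left(-9 - 4\right) \frac{1}{\left(-1 - 5\right)^{2} - 19}}{3} = \frac{\left(-13\right) \frac{1}{\left(-6\right)^{2} - 19}}{3} = \frac{\left(-13\right) \frac{1}{36 - 19}}{3} = \frac{\left(-13\right) \frac{1}{17}}{3} = \frac{1}{3} \left(- \frac{13}{17}\right) = - \frac{13}{51} \approx -0.2549$)
$\left(P + f\right)^{2} = \left(-2 - \frac{13}{51}\right)^{2} = \left(- \frac{115}{51}\right)^{2} = \frac{13225}{2601}$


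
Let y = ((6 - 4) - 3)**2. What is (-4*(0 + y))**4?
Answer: 256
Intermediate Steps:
y = 1 (y = (2 - 3)**2 = (-1)**2 = 1)
(-4*(0 + y))**4 = (-4*(0 + 1))**4 = (-4*1)**4 = (-4)**4 = 256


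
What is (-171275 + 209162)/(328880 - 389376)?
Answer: -37887/60496 ≈ -0.62627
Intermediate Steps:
(-171275 + 209162)/(328880 - 389376) = 37887/(-60496) = 37887*(-1/60496) = -37887/60496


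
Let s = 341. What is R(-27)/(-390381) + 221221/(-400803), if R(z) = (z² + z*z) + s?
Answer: -744286494/1337315179 ≈ -0.55655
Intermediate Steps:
R(z) = 341 + 2*z² (R(z) = (z² + z*z) + 341 = (z² + z²) + 341 = 2*z² + 341 = 341 + 2*z²)
R(-27)/(-390381) + 221221/(-400803) = (341 + 2*(-27)²)/(-390381) + 221221/(-400803) = (341 + 2*729)*(-1/390381) + 221221*(-1/400803) = (341 + 1458)*(-1/390381) - 17017/30831 = 1799*(-1/390381) - 17017/30831 = -1799/390381 - 17017/30831 = -744286494/1337315179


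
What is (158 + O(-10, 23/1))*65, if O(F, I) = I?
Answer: 11765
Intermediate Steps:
(158 + O(-10, 23/1))*65 = (158 + 23/1)*65 = (158 + 23*1)*65 = (158 + 23)*65 = 181*65 = 11765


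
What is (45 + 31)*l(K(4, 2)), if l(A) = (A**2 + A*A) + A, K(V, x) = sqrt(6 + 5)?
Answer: 1672 + 76*sqrt(11) ≈ 1924.1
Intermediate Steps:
K(V, x) = sqrt(11)
l(A) = A + 2*A**2 (l(A) = (A**2 + A**2) + A = 2*A**2 + A = A + 2*A**2)
(45 + 31)*l(K(4, 2)) = (45 + 31)*(sqrt(11)*(1 + 2*sqrt(11))) = 76*(sqrt(11)*(1 + 2*sqrt(11))) = 76*sqrt(11)*(1 + 2*sqrt(11))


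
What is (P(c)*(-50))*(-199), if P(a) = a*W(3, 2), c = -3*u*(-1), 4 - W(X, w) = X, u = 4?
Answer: 119400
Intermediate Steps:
W(X, w) = 4 - X
c = 12 (c = -3*4*(-1) = -12*(-1) = 12)
P(a) = a (P(a) = a*(4 - 1*3) = a*(4 - 3) = a*1 = a)
(P(c)*(-50))*(-199) = (12*(-50))*(-199) = -600*(-199) = 119400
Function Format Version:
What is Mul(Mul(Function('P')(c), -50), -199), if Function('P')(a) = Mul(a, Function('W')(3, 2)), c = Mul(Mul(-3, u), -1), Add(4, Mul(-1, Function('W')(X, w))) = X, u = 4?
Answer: 119400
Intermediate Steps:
Function('W')(X, w) = Add(4, Mul(-1, X))
c = 12 (c = Mul(Mul(-3, 4), -1) = Mul(-12, -1) = 12)
Function('P')(a) = a (Function('P')(a) = Mul(a, Add(4, Mul(-1, 3))) = Mul(a, Add(4, -3)) = Mul(a, 1) = a)
Mul(Mul(Function('P')(c), -50), -199) = Mul(Mul(12, -50), -199) = Mul(-600, -199) = 119400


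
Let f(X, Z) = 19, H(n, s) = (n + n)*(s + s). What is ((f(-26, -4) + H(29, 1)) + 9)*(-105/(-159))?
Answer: 5040/53 ≈ 95.094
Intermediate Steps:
H(n, s) = 4*n*s (H(n, s) = (2*n)*(2*s) = 4*n*s)
((f(-26, -4) + H(29, 1)) + 9)*(-105/(-159)) = ((19 + 4*29*1) + 9)*(-105/(-159)) = ((19 + 116) + 9)*(-105*(-1/159)) = (135 + 9)*(35/53) = 144*(35/53) = 5040/53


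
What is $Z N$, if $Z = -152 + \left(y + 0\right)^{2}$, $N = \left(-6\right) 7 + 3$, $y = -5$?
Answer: $4953$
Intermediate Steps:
$N = -39$ ($N = -42 + 3 = -39$)
$Z = -127$ ($Z = -152 + \left(-5 + 0\right)^{2} = -152 + \left(-5\right)^{2} = -152 + 25 = -127$)
$Z N = \left(-127\right) \left(-39\right) = 4953$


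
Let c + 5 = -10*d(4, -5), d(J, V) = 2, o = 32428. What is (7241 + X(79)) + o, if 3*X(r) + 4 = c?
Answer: 118978/3 ≈ 39659.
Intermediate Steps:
c = -25 (c = -5 - 10*2 = -5 - 20 = -25)
X(r) = -29/3 (X(r) = -4/3 + (⅓)*(-25) = -4/3 - 25/3 = -29/3)
(7241 + X(79)) + o = (7241 - 29/3) + 32428 = 21694/3 + 32428 = 118978/3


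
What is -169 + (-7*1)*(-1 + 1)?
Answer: -169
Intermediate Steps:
-169 + (-7*1)*(-1 + 1) = -169 - 7*0 = -169 + 0 = -169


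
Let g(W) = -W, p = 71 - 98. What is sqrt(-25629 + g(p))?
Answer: I*sqrt(25602) ≈ 160.01*I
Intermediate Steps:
p = -27
sqrt(-25629 + g(p)) = sqrt(-25629 - 1*(-27)) = sqrt(-25629 + 27) = sqrt(-25602) = I*sqrt(25602)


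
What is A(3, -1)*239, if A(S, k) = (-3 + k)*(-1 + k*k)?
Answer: 0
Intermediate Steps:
A(S, k) = (-1 + k**2)*(-3 + k) (A(S, k) = (-3 + k)*(-1 + k**2) = (-1 + k**2)*(-3 + k))
A(3, -1)*239 = (3 + (-1)**3 - 1*(-1) - 3*(-1)**2)*239 = (3 - 1 + 1 - 3*1)*239 = (3 - 1 + 1 - 3)*239 = 0*239 = 0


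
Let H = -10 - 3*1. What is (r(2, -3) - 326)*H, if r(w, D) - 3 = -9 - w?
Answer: 4342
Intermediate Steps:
r(w, D) = -6 - w (r(w, D) = 3 + (-9 - w) = -6 - w)
H = -13 (H = -10 - 3 = -13)
(r(2, -3) - 326)*H = ((-6 - 1*2) - 326)*(-13) = ((-6 - 2) - 326)*(-13) = (-8 - 326)*(-13) = -334*(-13) = 4342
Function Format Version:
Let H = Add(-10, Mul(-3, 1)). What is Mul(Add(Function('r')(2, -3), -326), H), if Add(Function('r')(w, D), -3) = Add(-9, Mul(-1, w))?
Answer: 4342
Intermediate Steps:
Function('r')(w, D) = Add(-6, Mul(-1, w)) (Function('r')(w, D) = Add(3, Add(-9, Mul(-1, w))) = Add(-6, Mul(-1, w)))
H = -13 (H = Add(-10, -3) = -13)
Mul(Add(Function('r')(2, -3), -326), H) = Mul(Add(Add(-6, Mul(-1, 2)), -326), -13) = Mul(Add(Add(-6, -2), -326), -13) = Mul(Add(-8, -326), -13) = Mul(-334, -13) = 4342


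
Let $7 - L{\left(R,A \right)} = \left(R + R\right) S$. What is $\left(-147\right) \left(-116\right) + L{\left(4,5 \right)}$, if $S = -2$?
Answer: $17075$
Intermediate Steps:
$L{\left(R,A \right)} = 7 + 4 R$ ($L{\left(R,A \right)} = 7 - \left(R + R\right) \left(-2\right) = 7 - 2 R \left(-2\right) = 7 - - 4 R = 7 + 4 R$)
$\left(-147\right) \left(-116\right) + L{\left(4,5 \right)} = \left(-147\right) \left(-116\right) + \left(7 + 4 \cdot 4\right) = 17052 + \left(7 + 16\right) = 17052 + 23 = 17075$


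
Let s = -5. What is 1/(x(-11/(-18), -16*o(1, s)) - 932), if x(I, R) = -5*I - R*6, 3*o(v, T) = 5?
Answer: -18/13951 ≈ -0.0012902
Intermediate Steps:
o(v, T) = 5/3 (o(v, T) = (⅓)*5 = 5/3)
x(I, R) = -6*R - 5*I (x(I, R) = -5*I - 6*R = -6*R - 5*I)
1/(x(-11/(-18), -16*o(1, s)) - 932) = 1/((-(-96)*5/3 - (-55)/(-18)) - 932) = 1/((-6*(-80/3) - (-55)*(-1)/18) - 932) = 1/((160 - 5*11/18) - 932) = 1/((160 - 55/18) - 932) = 1/(2825/18 - 932) = 1/(-13951/18) = -18/13951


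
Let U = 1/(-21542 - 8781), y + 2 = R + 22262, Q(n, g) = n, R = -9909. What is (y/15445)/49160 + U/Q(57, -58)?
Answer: 20588328061/1312341336118200 ≈ 1.5688e-5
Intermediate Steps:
y = 12351 (y = -2 + (-9909 + 22262) = -2 + 12353 = 12351)
U = -1/30323 (U = 1/(-30323) = -1/30323 ≈ -3.2978e-5)
(y/15445)/49160 + U/Q(57, -58) = (12351/15445)/49160 - 1/30323/57 = (12351*(1/15445))*(1/49160) - 1/30323*1/57 = (12351/15445)*(1/49160) - 1/1728411 = 12351/759276200 - 1/1728411 = 20588328061/1312341336118200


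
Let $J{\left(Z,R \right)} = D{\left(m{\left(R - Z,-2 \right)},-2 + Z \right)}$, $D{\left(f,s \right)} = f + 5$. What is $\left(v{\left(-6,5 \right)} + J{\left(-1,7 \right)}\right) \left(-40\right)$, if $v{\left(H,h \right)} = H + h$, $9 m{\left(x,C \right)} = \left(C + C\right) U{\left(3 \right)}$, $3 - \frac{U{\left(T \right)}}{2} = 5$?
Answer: $- \frac{2080}{9} \approx -231.11$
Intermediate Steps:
$U{\left(T \right)} = -4$ ($U{\left(T \right)} = 6 - 10 = -4$)
$m{\left(x,C \right)} = - \frac{8 C}{9}$ ($m{\left(x,C \right)} = \frac{\left(C + C\right) \left(-4\right)}{9} = \frac{2 C \left(-4\right)}{9} = \frac{\left(-8\right) C}{9} = - \frac{8 C}{9}$)
$D{\left(f,s \right)} = 5 + f$
$J{\left(Z,R \right)} = \frac{61}{9}$ ($J{\left(Z,R \right)} = 5 - - \frac{16}{9} = 5 + \frac{16}{9} = \frac{61}{9}$)
$\left(v{\left(-6,5 \right)} + J{\left(-1,7 \right)}\right) \left(-40\right) = \left(\left(-6 + 5\right) + \frac{61}{9}\right) \left(-40\right) = \left(-1 + \frac{61}{9}\right) \left(-40\right) = \frac{52}{9} \left(-40\right) = - \frac{2080}{9}$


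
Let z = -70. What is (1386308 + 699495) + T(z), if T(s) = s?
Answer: 2085733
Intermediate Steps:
(1386308 + 699495) + T(z) = (1386308 + 699495) - 70 = 2085803 - 70 = 2085733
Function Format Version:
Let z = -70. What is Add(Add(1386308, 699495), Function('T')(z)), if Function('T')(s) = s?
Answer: 2085733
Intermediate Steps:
Add(Add(1386308, 699495), Function('T')(z)) = Add(Add(1386308, 699495), -70) = Add(2085803, -70) = 2085733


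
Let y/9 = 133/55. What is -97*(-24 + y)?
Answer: 11931/55 ≈ 216.93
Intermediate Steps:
y = 1197/55 (y = 9*(133/55) = 1197/55 ≈ 21.764)
-97*(-24 + y) = -97*(-24 + 1197/55) = -97*(-123/55) = 11931/55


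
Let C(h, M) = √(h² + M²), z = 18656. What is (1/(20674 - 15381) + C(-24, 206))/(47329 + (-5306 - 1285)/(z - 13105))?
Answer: 427/106966109968 + 427*√10753/10104488 ≈ 0.0043821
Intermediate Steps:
C(h, M) = √(M² + h²)
(1/(20674 - 15381) + C(-24, 206))/(47329 + (-5306 - 1285)/(z - 13105)) = (1/(20674 - 15381) + √(206² + (-24)²))/(47329 + (-5306 - 1285)/(18656 - 13105)) = (1/5293 + √(42436 + 576))/(47329 - 6591/5551) = (1/5293 + √43012)/(47329 - 6591*1/5551) = (1/5293 + 2*√10753)/(47329 - 507/427) = (1/5293 + 2*√10753)/(20208976/427) = (1/5293 + 2*√10753)*(427/20208976) = 427/106966109968 + 427*√10753/10104488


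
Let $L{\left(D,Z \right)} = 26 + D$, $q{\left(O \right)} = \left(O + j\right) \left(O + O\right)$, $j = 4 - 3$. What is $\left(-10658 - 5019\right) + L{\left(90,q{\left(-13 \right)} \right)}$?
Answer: $-15561$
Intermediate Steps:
$j = 1$ ($j = 4 - 3 = 1$)
$q{\left(O \right)} = 2 O \left(1 + O\right)$ ($q{\left(O \right)} = \left(O + 1\right) \left(O + O\right) = \left(1 + O\right) 2 O = 2 O \left(1 + O\right)$)
$\left(-10658 - 5019\right) + L{\left(90,q{\left(-13 \right)} \right)} = \left(-10658 - 5019\right) + \left(26 + 90\right) = -15677 + 116 = -15561$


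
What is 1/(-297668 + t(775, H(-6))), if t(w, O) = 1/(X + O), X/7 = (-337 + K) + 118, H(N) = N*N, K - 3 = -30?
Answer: -1686/501868249 ≈ -3.3594e-6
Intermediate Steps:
K = -27 (K = 3 - 30 = -27)
H(N) = N**2
X = -1722 (X = 7*((-337 - 27) + 118) = 7*(-364 + 118) = 7*(-246) = -1722)
t(w, O) = 1/(-1722 + O)
1/(-297668 + t(775, H(-6))) = 1/(-297668 + 1/(-1722 + (-6)**2)) = 1/(-297668 + 1/(-1722 + 36)) = 1/(-297668 + 1/(-1686)) = 1/(-297668 - 1/1686) = 1/(-501868249/1686) = -1686/501868249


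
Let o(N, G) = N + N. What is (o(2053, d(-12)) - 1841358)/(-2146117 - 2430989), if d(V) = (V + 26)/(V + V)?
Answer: 918626/2288553 ≈ 0.40140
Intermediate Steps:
d(V) = (26 + V)/(2*V) (d(V) = (26 + V)/((2*V)) = (26 + V)*(1/(2*V)) = (26 + V)/(2*V))
o(N, G) = 2*N
(o(2053, d(-12)) - 1841358)/(-2146117 - 2430989) = (2*2053 - 1841358)/(-2146117 - 2430989) = (4106 - 1841358)/(-4577106) = -1837252*(-1/4577106) = 918626/2288553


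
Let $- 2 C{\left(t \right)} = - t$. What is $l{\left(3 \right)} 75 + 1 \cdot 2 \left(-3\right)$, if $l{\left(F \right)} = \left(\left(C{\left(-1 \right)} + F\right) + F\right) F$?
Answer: $\frac{2463}{2} \approx 1231.5$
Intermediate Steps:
$C{\left(t \right)} = \frac{t}{2}$ ($C{\left(t \right)} = - \frac{\left(-1\right) t}{2} = \frac{t}{2}$)
$l{\left(F \right)} = F \left(- \frac{1}{2} + 2 F\right)$ ($l{\left(F \right)} = \left(\left(\frac{1}{2} \left(-1\right) + F\right) + F\right) F = \left(\left(- \frac{1}{2} + F\right) + F\right) F = \left(- \frac{1}{2} + 2 F\right) F = F \left(- \frac{1}{2} + 2 F\right)$)
$l{\left(3 \right)} 75 + 1 \cdot 2 \left(-3\right) = \frac{1}{2} \cdot 3 \left(-1 + 4 \cdot 3\right) 75 + 1 \cdot 2 \left(-3\right) = \frac{1}{2} \cdot 3 \left(-1 + 12\right) 75 + 2 \left(-3\right) = \frac{1}{2} \cdot 3 \cdot 11 \cdot 75 - 6 = \frac{33}{2} \cdot 75 - 6 = \frac{2475}{2} - 6 = \frac{2463}{2}$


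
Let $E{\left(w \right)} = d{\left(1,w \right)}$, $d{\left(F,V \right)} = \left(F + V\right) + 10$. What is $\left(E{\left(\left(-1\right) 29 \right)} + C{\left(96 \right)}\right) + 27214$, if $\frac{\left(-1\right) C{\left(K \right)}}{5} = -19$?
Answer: $27291$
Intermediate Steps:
$d{\left(F,V \right)} = 10 + F + V$
$E{\left(w \right)} = 11 + w$ ($E{\left(w \right)} = 10 + 1 + w = 11 + w$)
$C{\left(K \right)} = 95$ ($C{\left(K \right)} = \left(-5\right) \left(-19\right) = 95$)
$\left(E{\left(\left(-1\right) 29 \right)} + C{\left(96 \right)}\right) + 27214 = \left(\left(11 - 29\right) + 95\right) + 27214 = \left(-18 + 95\right) + 27214 = 77 + 27214 = 27291$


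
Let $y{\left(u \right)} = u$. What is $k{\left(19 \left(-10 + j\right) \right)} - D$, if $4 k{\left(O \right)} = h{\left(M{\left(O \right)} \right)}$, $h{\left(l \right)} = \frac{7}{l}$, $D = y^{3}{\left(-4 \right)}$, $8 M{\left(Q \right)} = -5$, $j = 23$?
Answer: $\frac{306}{5} \approx 61.2$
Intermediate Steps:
$M{\left(Q \right)} = - \frac{5}{8}$ ($M{\left(Q \right)} = \frac{1}{8} \left(-5\right) = - \frac{5}{8}$)
$D = -64$ ($D = \left(-4\right)^{3} = -64$)
$k{\left(O \right)} = - \frac{14}{5}$ ($k{\left(O \right)} = \frac{7 \frac{1}{- \frac{5}{8}}}{4} = \frac{7 \left(- \frac{8}{5}\right)}{4} = \frac{1}{4} \left(- \frac{56}{5}\right) = - \frac{14}{5}$)
$k{\left(19 \left(-10 + j\right) \right)} - D = - \frac{14}{5} - -64 = - \frac{14}{5} + 64 = \frac{306}{5}$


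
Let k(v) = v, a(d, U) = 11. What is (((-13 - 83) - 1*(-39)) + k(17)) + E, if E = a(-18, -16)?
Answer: -29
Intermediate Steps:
E = 11
(((-13 - 83) - 1*(-39)) + k(17)) + E = (((-13 - 83) - 1*(-39)) + 17) + 11 = ((-96 + 39) + 17) + 11 = (-57 + 17) + 11 = -40 + 11 = -29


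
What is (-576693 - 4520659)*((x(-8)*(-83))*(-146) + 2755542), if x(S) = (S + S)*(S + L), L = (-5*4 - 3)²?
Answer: 500866347839312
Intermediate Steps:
L = 529 (L = (-20 - 3)² = (-23)² = 529)
x(S) = 2*S*(529 + S) (x(S) = (S + S)*(S + 529) = (2*S)*(529 + S) = 2*S*(529 + S))
(-576693 - 4520659)*((x(-8)*(-83))*(-146) + 2755542) = (-576693 - 4520659)*(((2*(-8)*(529 - 8))*(-83))*(-146) + 2755542) = -5097352*(((2*(-8)*521)*(-83))*(-146) + 2755542) = -5097352*(-8336*(-83)*(-146) + 2755542) = -5097352*(691888*(-146) + 2755542) = -5097352*(-101015648 + 2755542) = -5097352*(-98260106) = 500866347839312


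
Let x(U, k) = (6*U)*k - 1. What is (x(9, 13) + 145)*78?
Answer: 65988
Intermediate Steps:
x(U, k) = -1 + 6*U*k (x(U, k) = 6*U*k - 1 = -1 + 6*U*k)
(x(9, 13) + 145)*78 = ((-1 + 6*9*13) + 145)*78 = ((-1 + 702) + 145)*78 = (701 + 145)*78 = 846*78 = 65988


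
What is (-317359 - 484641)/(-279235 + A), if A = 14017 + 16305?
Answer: 802000/248913 ≈ 3.2220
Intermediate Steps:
A = 30322
(-317359 - 484641)/(-279235 + A) = (-317359 - 484641)/(-279235 + 30322) = -802000/(-248913) = -802000*(-1/248913) = 802000/248913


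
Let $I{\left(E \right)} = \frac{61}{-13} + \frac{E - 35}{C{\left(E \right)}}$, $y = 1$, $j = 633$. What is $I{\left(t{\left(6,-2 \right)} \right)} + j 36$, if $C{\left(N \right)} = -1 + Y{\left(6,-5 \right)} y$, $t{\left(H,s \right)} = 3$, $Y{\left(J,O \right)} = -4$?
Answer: $\frac{1481331}{65} \approx 22790.0$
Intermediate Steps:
$C{\left(N \right)} = -5$ ($C{\left(N \right)} = -1 - 4 = -5$)
$I{\left(E \right)} = \frac{30}{13} - \frac{E}{5}$ ($I{\left(E \right)} = \frac{61}{-13} + \frac{E - 35}{-5} = 61 \left(- \frac{1}{13}\right) + \left(E - 35\right) \left(- \frac{1}{5}\right) = - \frac{61}{13} + \left(-35 + E\right) \left(- \frac{1}{5}\right) = - \frac{61}{13} - \left(-7 + \frac{E}{5}\right) = \frac{30}{13} - \frac{E}{5}$)
$I{\left(t{\left(6,-2 \right)} \right)} + j 36 = \left(\frac{30}{13} - \frac{3}{5}\right) + 633 \cdot 36 = \left(\frac{30}{13} - \frac{3}{5}\right) + 22788 = \frac{111}{65} + 22788 = \frac{1481331}{65}$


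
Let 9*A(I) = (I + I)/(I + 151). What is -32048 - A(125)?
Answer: -39803741/1242 ≈ -32048.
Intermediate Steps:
A(I) = 2*I/(9*(151 + I)) (A(I) = ((I + I)/(I + 151))/9 = ((2*I)/(151 + I))/9 = (2*I/(151 + I))/9 = 2*I/(9*(151 + I)))
-32048 - A(125) = -32048 - 2*125/(9*(151 + 125)) = -32048 - 2*125/(9*276) = -32048 - 1*125/1242 = -32048 - 125/1242 = -39803741/1242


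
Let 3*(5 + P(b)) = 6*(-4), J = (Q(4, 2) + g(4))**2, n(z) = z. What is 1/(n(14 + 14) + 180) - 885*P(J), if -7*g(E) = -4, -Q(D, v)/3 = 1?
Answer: 2393041/208 ≈ 11505.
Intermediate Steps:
Q(D, v) = -3 (Q(D, v) = -3*1 = -3)
g(E) = 4/7 (g(E) = -1/7*(-4) = 4/7)
J = 289/49 (J = (-3 + 4/7)**2 = (-17/7)**2 = 289/49 ≈ 5.8980)
P(b) = -13 (P(b) = -5 + (6*(-4))/3 = -5 + (1/3)*(-24) = -5 - 8 = -13)
1/(n(14 + 14) + 180) - 885*P(J) = 1/((14 + 14) + 180) - 885*(-13) = 1/(28 + 180) + 11505 = 1/208 + 11505 = 2393041/208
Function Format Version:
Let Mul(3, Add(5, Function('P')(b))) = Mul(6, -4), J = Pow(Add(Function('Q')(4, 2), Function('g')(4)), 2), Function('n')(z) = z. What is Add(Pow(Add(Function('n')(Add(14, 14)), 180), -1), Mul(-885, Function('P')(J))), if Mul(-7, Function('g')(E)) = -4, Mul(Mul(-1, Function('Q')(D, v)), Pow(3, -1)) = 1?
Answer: Rational(2393041, 208) ≈ 11505.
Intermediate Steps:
Function('Q')(D, v) = -3 (Function('Q')(D, v) = Mul(-3, 1) = -3)
Function('g')(E) = Rational(4, 7) (Function('g')(E) = Mul(Rational(-1, 7), -4) = Rational(4, 7))
J = Rational(289, 49) (J = Pow(Add(-3, Rational(4, 7)), 2) = Pow(Rational(-17, 7), 2) = Rational(289, 49) ≈ 5.8980)
Function('P')(b) = -13 (Function('P')(b) = Add(-5, Mul(Rational(1, 3), Mul(6, -4))) = Add(-5, Mul(Rational(1, 3), -24)) = Add(-5, -8) = -13)
Add(Pow(Add(Function('n')(Add(14, 14)), 180), -1), Mul(-885, Function('P')(J))) = Add(Pow(Add(Add(14, 14), 180), -1), Mul(-885, -13)) = Add(Pow(Add(28, 180), -1), 11505) = Add(Pow(208, -1), 11505) = Add(Rational(1, 208), 11505) = Rational(2393041, 208)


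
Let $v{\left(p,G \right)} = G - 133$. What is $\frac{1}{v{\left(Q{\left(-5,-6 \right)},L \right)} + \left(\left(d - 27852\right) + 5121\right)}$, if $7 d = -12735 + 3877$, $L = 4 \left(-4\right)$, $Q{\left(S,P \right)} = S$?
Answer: $- \frac{7}{169018} \approx -4.1416 \cdot 10^{-5}$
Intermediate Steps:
$L = -16$
$v{\left(p,G \right)} = -133 + G$ ($v{\left(p,G \right)} = G - 133 = -133 + G$)
$d = - \frac{8858}{7}$ ($d = \frac{-12735 + 3877}{7} = \frac{1}{7} \left(-8858\right) = - \frac{8858}{7} \approx -1265.4$)
$\frac{1}{v{\left(Q{\left(-5,-6 \right)},L \right)} + \left(\left(d - 27852\right) + 5121\right)} = \frac{1}{\left(-133 - 16\right) + \left(\left(- \frac{8858}{7} - 27852\right) + 5121\right)} = \frac{1}{-149 + \left(- \frac{203822}{7} + 5121\right)} = \frac{1}{-149 - \frac{167975}{7}} = \frac{1}{- \frac{169018}{7}} = - \frac{7}{169018}$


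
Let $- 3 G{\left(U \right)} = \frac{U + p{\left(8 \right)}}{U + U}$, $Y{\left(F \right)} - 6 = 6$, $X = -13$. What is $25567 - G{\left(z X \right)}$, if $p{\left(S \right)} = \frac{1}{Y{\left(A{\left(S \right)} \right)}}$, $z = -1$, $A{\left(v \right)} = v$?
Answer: $\frac{23930869}{936} \approx 25567.0$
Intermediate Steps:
$Y{\left(F \right)} = 12$ ($Y{\left(F \right)} = 6 + 6 = 12$)
$p{\left(S \right)} = \frac{1}{12}$
$G{\left(U \right)} = - \frac{\frac{1}{12} + U}{6 U}$ ($G{\left(U \right)} = - \frac{\left(U + \frac{1}{12}\right) \frac{1}{U + U}}{3} = - \frac{\left(\frac{1}{12} + U\right) \frac{1}{2 U}}{3} = - \frac{\frac{1}{2} \frac{1}{U} \left(\frac{1}{12} + U\right)}{3} = - \frac{\frac{1}{12} + U}{6 U}$)
$25567 - G{\left(z X \right)} = 25567 - \frac{-1 - 12 \left(\left(-1\right) \left(-13\right)\right)}{72 \left(\left(-1\right) \left(-13\right)\right)} = 25567 - \frac{-1 - 156}{72 \cdot 13} = 25567 - \frac{1}{72} \cdot \frac{1}{13} \left(-1 - 156\right) = 25567 - \frac{1}{72} \cdot \frac{1}{13} \left(-157\right) = 25567 - - \frac{157}{936} = 25567 + \frac{157}{936} = \frac{23930869}{936}$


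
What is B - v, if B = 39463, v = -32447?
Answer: 71910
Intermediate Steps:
B - v = 39463 - 1*(-32447) = 39463 + 32447 = 71910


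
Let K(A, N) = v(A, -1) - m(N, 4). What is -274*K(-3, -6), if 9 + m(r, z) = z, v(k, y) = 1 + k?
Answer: -822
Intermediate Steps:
m(r, z) = -9 + z
K(A, N) = 6 + A (K(A, N) = (1 + A) - (-9 + 4) = (1 + A) - 1*(-5) = (1 + A) + 5 = 6 + A)
-274*K(-3, -6) = -274*(6 - 3) = -274*3 = -822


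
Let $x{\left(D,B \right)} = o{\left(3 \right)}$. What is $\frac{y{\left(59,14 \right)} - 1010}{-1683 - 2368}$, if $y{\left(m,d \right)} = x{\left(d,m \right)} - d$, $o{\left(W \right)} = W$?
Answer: $\frac{1021}{4051} \approx 0.25204$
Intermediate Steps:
$x{\left(D,B \right)} = 3$
$y{\left(m,d \right)} = 3 - d$
$\frac{y{\left(59,14 \right)} - 1010}{-1683 - 2368} = \frac{\left(3 - 14\right) - 1010}{-1683 - 2368} = \frac{\left(3 - 14\right) - 1010}{-4051} = \left(-11 - 1010\right) \left(- \frac{1}{4051}\right) = \left(-1021\right) \left(- \frac{1}{4051}\right) = \frac{1021}{4051}$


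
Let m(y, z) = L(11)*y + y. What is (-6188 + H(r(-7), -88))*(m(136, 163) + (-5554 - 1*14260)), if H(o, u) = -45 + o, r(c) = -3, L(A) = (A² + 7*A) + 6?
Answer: -50299576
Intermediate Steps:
L(A) = 6 + A² + 7*A
m(y, z) = 205*y (m(y, z) = (6 + 11² + 7*11)*y + y = (6 + 121 + 77)*y + y = 204*y + y = 205*y)
(-6188 + H(r(-7), -88))*(m(136, 163) + (-5554 - 1*14260)) = (-6188 + (-45 - 3))*(205*136 + (-5554 - 1*14260)) = (-6188 - 48)*(27880 + (-5554 - 14260)) = -6236*(27880 - 19814) = -6236*8066 = -50299576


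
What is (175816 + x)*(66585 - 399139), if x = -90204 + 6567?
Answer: -30654495166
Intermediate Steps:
x = -83637
(175816 + x)*(66585 - 399139) = (175816 - 83637)*(66585 - 399139) = 92179*(-332554) = -30654495166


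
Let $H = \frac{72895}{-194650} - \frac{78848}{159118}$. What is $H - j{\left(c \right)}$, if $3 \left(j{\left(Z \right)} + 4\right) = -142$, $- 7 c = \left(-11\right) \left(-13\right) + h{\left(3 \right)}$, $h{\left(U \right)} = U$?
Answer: $\frac{468889707037}{9291695610} \approx 50.463$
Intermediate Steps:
$H = - \frac{2694666981}{3097231870}$ ($H = 72895 \left(- \frac{1}{194650}\right) - \frac{39424}{79559} = - \frac{14579}{38930} - \frac{39424}{79559} = - \frac{2694666981}{3097231870} \approx -0.87002$)
$c = - \frac{146}{7}$ ($c = - \frac{\left(-11\right) \left(-13\right) + 3}{7} = - \frac{143 + 3}{7} = \left(- \frac{1}{7}\right) 146 = - \frac{146}{7} \approx -20.857$)
$j{\left(Z \right)} = - \frac{154}{3}$ ($j{\left(Z \right)} = -4 + \frac{1}{3} \left(-142\right) = -4 - \frac{142}{3} = - \frac{154}{3}$)
$H - j{\left(c \right)} = - \frac{2694666981}{3097231870} - - \frac{154}{3} = - \frac{2694666981}{3097231870} + \frac{154}{3} = \frac{468889707037}{9291695610}$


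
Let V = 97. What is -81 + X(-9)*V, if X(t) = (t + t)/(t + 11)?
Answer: -954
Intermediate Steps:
X(t) = 2*t/(11 + t) (X(t) = (2*t)/(11 + t) = 2*t/(11 + t))
-81 + X(-9)*V = -81 + (2*(-9)/(11 - 9))*97 = -81 + (2*(-9)/2)*97 = -81 + (2*(-9)*(½))*97 = -81 - 9*97 = -81 - 873 = -954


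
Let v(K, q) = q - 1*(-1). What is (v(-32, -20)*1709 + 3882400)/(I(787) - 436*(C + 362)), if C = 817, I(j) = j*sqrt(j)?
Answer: -1979032902876/263753790533 - 3029894123*sqrt(787)/263753790533 ≈ -7.8256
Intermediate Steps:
v(K, q) = 1 + q (v(K, q) = q + 1 = 1 + q)
I(j) = j**(3/2)
(v(-32, -20)*1709 + 3882400)/(I(787) - 436*(C + 362)) = ((1 - 20)*1709 + 3882400)/(787**(3/2) - 436*(817 + 362)) = (-19*1709 + 3882400)/(787*sqrt(787) - 436*1179) = (-32471 + 3882400)/(787*sqrt(787) - 514044) = 3849929/(-514044 + 787*sqrt(787))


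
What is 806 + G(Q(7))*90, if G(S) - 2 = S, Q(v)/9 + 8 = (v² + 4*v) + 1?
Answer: 57686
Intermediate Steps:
Q(v) = -63 + 9*v² + 36*v (Q(v) = -72 + 9*((v² + 4*v) + 1) = -72 + 9*(1 + v² + 4*v) = -72 + (9 + 9*v² + 36*v) = -63 + 9*v² + 36*v)
G(S) = 2 + S
806 + G(Q(7))*90 = 806 + (2 + (-63 + 9*7² + 36*7))*90 = 806 + (2 + (-63 + 9*49 + 252))*90 = 806 + (2 + (-63 + 441 + 252))*90 = 806 + (2 + 630)*90 = 806 + 632*90 = 806 + 56880 = 57686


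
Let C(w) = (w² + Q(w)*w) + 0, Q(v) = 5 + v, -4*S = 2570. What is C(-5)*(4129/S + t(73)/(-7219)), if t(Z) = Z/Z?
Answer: -298078935/1855283 ≈ -160.67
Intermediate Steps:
t(Z) = 1
S = -1285/2 (S = -¼*2570 = -1285/2 ≈ -642.50)
C(w) = w² + w*(5 + w) (C(w) = (w² + (5 + w)*w) + 0 = (w² + w*(5 + w)) + 0 = w² + w*(5 + w))
C(-5)*(4129/S + t(73)/(-7219)) = (-5*(5 + 2*(-5)))*(4129/(-1285/2) + 1/(-7219)) = (-5*(5 - 10))*(4129*(-2/1285) + 1*(-1/7219)) = (-5*(-5))*(-8258/1285 - 1/7219) = 25*(-59615787/9276415) = -298078935/1855283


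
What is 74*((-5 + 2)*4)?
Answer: -888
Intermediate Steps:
74*((-5 + 2)*4) = 74*(-3*4) = 74*(-12) = -888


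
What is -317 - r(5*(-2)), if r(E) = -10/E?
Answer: -318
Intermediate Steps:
-317 - r(5*(-2)) = -317 - (-10)/(5*(-2)) = -317 - (-10)/(-10) = -317 - (-10)*(-1)/10 = -317 - 1*1 = -317 - 1 = -318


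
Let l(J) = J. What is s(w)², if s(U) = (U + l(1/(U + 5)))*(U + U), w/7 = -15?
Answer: 48629511441/100 ≈ 4.8630e+8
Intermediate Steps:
w = -105 (w = 7*(-15) = -105)
s(U) = 2*U*(U + 1/(5 + U)) (s(U) = (U + 1/(U + 5))*(U + U) = (U + 1/(5 + U))*(2*U) = 2*U*(U + 1/(5 + U)))
s(w)² = (2*(-105)*(1 - 105*(5 - 105))/(5 - 105))² = (2*(-105)*(1 - 105*(-100))/(-100))² = (2*(-105)*(-1/100)*(1 + 10500))² = (2*(-105)*(-1/100)*10501)² = (220521/10)² = 48629511441/100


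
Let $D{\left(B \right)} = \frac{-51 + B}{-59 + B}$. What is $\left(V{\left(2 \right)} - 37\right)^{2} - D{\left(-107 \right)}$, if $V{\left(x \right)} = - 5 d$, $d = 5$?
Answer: $\frac{318973}{83} \approx 3843.0$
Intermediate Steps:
$V{\left(x \right)} = -25$ ($V{\left(x \right)} = \left(-5\right) 5 = -25$)
$D{\left(B \right)} = \frac{-51 + B}{-59 + B}$
$\left(V{\left(2 \right)} - 37\right)^{2} - D{\left(-107 \right)} = \left(-25 - 37\right)^{2} - \frac{-51 - 107}{-59 - 107} = \left(-62\right)^{2} - \frac{1}{-166} \left(-158\right) = 3844 - \left(- \frac{1}{166}\right) \left(-158\right) = 3844 - \frac{79}{83} = \frac{318973}{83}$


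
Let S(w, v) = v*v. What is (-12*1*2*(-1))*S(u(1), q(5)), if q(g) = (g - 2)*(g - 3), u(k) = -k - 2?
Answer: 864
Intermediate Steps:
u(k) = -2 - k
q(g) = (-3 + g)*(-2 + g) (q(g) = (-2 + g)*(-3 + g) = (-3 + g)*(-2 + g))
S(w, v) = v²
(-12*1*2*(-1))*S(u(1), q(5)) = (-12*1*2*(-1))*(6 + 5² - 5*5)² = (-24*(-1))*(6 + 25 - 25)² = -12*(-2)*6² = 24*36 = 864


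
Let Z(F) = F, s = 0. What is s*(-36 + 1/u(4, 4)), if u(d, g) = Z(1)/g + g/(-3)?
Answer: 0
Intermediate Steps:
u(d, g) = 1/g - g/3 (u(d, g) = 1/g + g/(-3) = 1/g + g*(-1/3) = 1/g - g/3)
s*(-36 + 1/u(4, 4)) = 0*(-36 + 1/(1/4 - 1/3*4)) = 0*(-36 + 1/(1/4 - 4/3)) = 0*(-36 + 1/(-13/12)) = 0*(-36 - 12/13) = 0*(-480/13) = 0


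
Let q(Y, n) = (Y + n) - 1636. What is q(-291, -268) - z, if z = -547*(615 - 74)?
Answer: 293732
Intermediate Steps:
z = -295927 (z = -547*541 = -295927)
q(Y, n) = -1636 + Y + n
q(-291, -268) - z = (-1636 - 291 - 268) - 1*(-295927) = -2195 + 295927 = 293732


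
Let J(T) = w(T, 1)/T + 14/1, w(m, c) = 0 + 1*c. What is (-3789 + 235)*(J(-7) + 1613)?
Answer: -40472952/7 ≈ -5.7818e+6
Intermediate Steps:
w(m, c) = c (w(m, c) = 0 + c = c)
J(T) = 14 + 1/T (J(T) = 1/T + 14/1 = 1/T + 14*1 = 1/T + 14 = 14 + 1/T)
(-3789 + 235)*(J(-7) + 1613) = (-3789 + 235)*((14 + 1/(-7)) + 1613) = -3554*((14 - ⅐) + 1613) = -3554*(97/7 + 1613) = -3554*11388/7 = -40472952/7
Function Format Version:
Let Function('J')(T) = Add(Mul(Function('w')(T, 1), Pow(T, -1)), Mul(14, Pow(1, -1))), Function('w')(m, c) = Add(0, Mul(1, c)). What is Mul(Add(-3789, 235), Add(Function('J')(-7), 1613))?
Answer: Rational(-40472952, 7) ≈ -5.7818e+6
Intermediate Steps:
Function('w')(m, c) = c (Function('w')(m, c) = Add(0, c) = c)
Function('J')(T) = Add(14, Pow(T, -1)) (Function('J')(T) = Add(Mul(1, Pow(T, -1)), Mul(14, Pow(1, -1))) = Add(Pow(T, -1), Mul(14, 1)) = Add(Pow(T, -1), 14) = Add(14, Pow(T, -1)))
Mul(Add(-3789, 235), Add(Function('J')(-7), 1613)) = Mul(Add(-3789, 235), Add(Add(14, Pow(-7, -1)), 1613)) = Mul(-3554, Add(Add(14, Rational(-1, 7)), 1613)) = Mul(-3554, Add(Rational(97, 7), 1613)) = Mul(-3554, Rational(11388, 7)) = Rational(-40472952, 7)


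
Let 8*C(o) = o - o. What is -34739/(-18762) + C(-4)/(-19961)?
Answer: 34739/18762 ≈ 1.8516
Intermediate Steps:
C(o) = 0 (C(o) = (o - o)/8 = (1/8)*0 = 0)
-34739/(-18762) + C(-4)/(-19961) = -34739/(-18762) + 0/(-19961) = -34739*(-1/18762) + 0*(-1/19961) = 34739/18762 + 0 = 34739/18762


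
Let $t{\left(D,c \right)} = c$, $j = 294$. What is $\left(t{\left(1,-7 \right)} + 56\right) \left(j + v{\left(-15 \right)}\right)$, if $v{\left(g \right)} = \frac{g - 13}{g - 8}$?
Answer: $\frac{332710}{23} \approx 14466.0$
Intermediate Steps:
$v{\left(g \right)} = \frac{-13 + g}{-8 + g}$
$\left(t{\left(1,-7 \right)} + 56\right) \left(j + v{\left(-15 \right)}\right) = \left(-7 + 56\right) \left(294 + \frac{-13 - 15}{-8 - 15}\right) = 49 \left(294 + \frac{1}{-23} \left(-28\right)\right) = 49 \left(294 - - \frac{28}{23}\right) = 49 \left(294 + \frac{28}{23}\right) = 49 \cdot \frac{6790}{23} = \frac{332710}{23}$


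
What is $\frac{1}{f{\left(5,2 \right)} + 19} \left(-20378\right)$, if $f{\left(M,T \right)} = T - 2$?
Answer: $- \frac{20378}{19} \approx -1072.5$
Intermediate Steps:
$f{\left(M,T \right)} = -2 + T$ ($f{\left(M,T \right)} = T - 2 = -2 + T$)
$\frac{1}{f{\left(5,2 \right)} + 19} \left(-20378\right) = \frac{1}{\left(-2 + 2\right) + 19} \left(-20378\right) = \frac{1}{0 + 19} \left(-20378\right) = \frac{1}{19} \left(-20378\right) = - \frac{20378}{19}$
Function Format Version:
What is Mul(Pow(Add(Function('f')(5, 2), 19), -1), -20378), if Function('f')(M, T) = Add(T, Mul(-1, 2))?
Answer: Rational(-20378, 19) ≈ -1072.5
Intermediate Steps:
Function('f')(M, T) = Add(-2, T) (Function('f')(M, T) = Add(T, -2) = Add(-2, T))
Mul(Pow(Add(Function('f')(5, 2), 19), -1), -20378) = Mul(Pow(Add(Add(-2, 2), 19), -1), -20378) = Mul(Pow(Add(0, 19), -1), -20378) = Mul(Pow(19, -1), -20378) = Mul(Rational(1, 19), -20378) = Rational(-20378, 19)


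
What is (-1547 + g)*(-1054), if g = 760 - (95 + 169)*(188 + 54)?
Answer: 68167450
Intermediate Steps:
g = -63128 (g = 760 - 264*242 = 760 - 1*63888 = 760 - 63888 = -63128)
(-1547 + g)*(-1054) = (-1547 - 63128)*(-1054) = -64675*(-1054) = 68167450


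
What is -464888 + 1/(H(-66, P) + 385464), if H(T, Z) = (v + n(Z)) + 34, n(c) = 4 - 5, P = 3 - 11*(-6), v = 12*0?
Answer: -179212929335/385497 ≈ -4.6489e+5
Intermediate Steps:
v = 0
P = 69 (P = 3 + 66 = 69)
n(c) = -1
H(T, Z) = 33 (H(T, Z) = (0 - 1) + 34 = -1 + 34 = 33)
-464888 + 1/(H(-66, P) + 385464) = -464888 + 1/(33 + 385464) = -464888 + 1/385497 = -179212929335/385497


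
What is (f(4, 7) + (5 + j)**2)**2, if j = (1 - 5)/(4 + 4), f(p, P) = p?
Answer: 9409/16 ≈ 588.06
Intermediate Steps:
j = -1/2 (j = -4/8 = -4*1/8 = -1/2 ≈ -0.50000)
(f(4, 7) + (5 + j)**2)**2 = (4 + (5 - 1/2)**2)**2 = (4 + (9/2)**2)**2 = (4 + 81/4)**2 = (97/4)**2 = 9409/16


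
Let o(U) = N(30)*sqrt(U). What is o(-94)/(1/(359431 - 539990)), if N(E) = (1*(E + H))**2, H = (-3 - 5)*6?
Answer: -58501116*I*sqrt(94) ≈ -5.6719e+8*I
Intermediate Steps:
H = -48 (H = -8*6 = -48)
N(E) = (-48 + E)**2 (N(E) = (1*(E - 48))**2 = (1*(-48 + E))**2 = (-48 + E)**2)
o(U) = 324*sqrt(U) (o(U) = (-48 + 30)**2*sqrt(U) = (-18)**2*sqrt(U) = 324*sqrt(U))
o(-94)/(1/(359431 - 539990)) = (324*sqrt(-94))/(1/(359431 - 539990)) = (324*(I*sqrt(94)))/(1/(-180559)) = (324*I*sqrt(94))/(-1/180559) = (324*I*sqrt(94))*(-180559) = -58501116*I*sqrt(94)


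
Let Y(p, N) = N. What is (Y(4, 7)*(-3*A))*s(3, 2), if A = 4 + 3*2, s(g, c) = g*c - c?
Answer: -840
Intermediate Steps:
s(g, c) = -c + c*g (s(g, c) = c*g - c = -c + c*g)
A = 10 (A = 4 + 6 = 10)
(Y(4, 7)*(-3*A))*s(3, 2) = (7*(-3*10))*(2*(-1 + 3)) = (7*(-30))*(2*2) = -210*4 = -840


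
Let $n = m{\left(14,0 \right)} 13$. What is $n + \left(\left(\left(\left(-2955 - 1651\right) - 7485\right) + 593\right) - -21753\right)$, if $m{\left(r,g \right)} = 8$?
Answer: $10359$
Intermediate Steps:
$n = 104$ ($n = 8 \cdot 13 = 104$)
$n + \left(\left(\left(\left(-2955 - 1651\right) - 7485\right) + 593\right) - -21753\right) = 104 + \left(\left(\left(\left(-2955 - 1651\right) - 7485\right) + 593\right) - -21753\right) = 104 + \left(\left(\left(-4606 - 7485\right) + 593\right) + 21753\right) = 104 + \left(\left(-12091 + 593\right) + 21753\right) = 104 + \left(-11498 + 21753\right) = 104 + 10255 = 10359$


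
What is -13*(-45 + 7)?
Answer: 494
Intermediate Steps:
-13*(-45 + 7) = -13*(-38) = 494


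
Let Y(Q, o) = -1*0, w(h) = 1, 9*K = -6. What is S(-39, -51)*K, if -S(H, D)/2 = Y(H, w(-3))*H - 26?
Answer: -104/3 ≈ -34.667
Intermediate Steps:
K = -⅔ (K = (⅑)*(-6) = -⅔ ≈ -0.66667)
Y(Q, o) = 0
S(H, D) = 52 (S(H, D) = -2*(0*H - 26) = -2*(0 - 26) = -2*(-26) = 52)
S(-39, -51)*K = 52*(-⅔) = -104/3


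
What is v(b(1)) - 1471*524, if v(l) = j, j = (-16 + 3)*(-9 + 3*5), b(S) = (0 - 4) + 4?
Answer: -770882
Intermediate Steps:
b(S) = 0 (b(S) = -4 + 4 = 0)
j = -78 (j = -13*(-9 + 15) = -13*6 = -78)
v(l) = -78
v(b(1)) - 1471*524 = -78 - 1471*524 = -78 - 770804 = -770882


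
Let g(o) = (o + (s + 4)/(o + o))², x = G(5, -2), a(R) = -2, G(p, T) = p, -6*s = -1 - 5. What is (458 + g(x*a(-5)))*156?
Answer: 351351/4 ≈ 87838.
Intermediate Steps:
s = 1 (s = -(-1 - 5)/6 = -⅙*(-6) = 1)
x = 5
g(o) = (o + 5/(2*o))² (g(o) = (o + (1 + 4)/(o + o))² = (o + 5/((2*o)))² = (o + 5*(1/(2*o)))² = (o + 5/(2*o))²)
(458 + g(x*a(-5)))*156 = (458 + (5 + 2*(5*(-2))²)²/(4*(5*(-2))²))*156 = (458 + (¼)*(5 + 2*(-10)²)²/(-10)²)*156 = (458 + (¼)*(1/100)*(5 + 2*100)²)*156 = (458 + (¼)*(1/100)*(5 + 200)²)*156 = (458 + (¼)*(1/100)*205²)*156 = (458 + (¼)*(1/100)*42025)*156 = (458 + 1681/16)*156 = (9009/16)*156 = 351351/4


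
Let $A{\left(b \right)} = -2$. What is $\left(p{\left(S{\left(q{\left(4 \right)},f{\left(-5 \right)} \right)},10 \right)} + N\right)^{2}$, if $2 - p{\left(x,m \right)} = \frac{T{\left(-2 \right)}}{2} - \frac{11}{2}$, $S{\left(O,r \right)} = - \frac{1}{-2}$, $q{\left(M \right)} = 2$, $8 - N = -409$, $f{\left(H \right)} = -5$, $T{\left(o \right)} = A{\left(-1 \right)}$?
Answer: $\frac{724201}{4} \approx 1.8105 \cdot 10^{5}$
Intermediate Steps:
$T{\left(o \right)} = -2$
$N = 417$ ($N = 8 - -409 = 8 + 409 = 417$)
$S{\left(O,r \right)} = \frac{1}{2}$ ($S{\left(O,r \right)} = \left(-1\right) \left(- \frac{1}{2}\right) = \frac{1}{2}$)
$p{\left(x,m \right)} = \frac{17}{2}$ ($p{\left(x,m \right)} = 2 - \left(- \frac{2}{2} - \frac{11}{2}\right) = 2 - \left(\left(-2\right) \frac{1}{2} - \frac{11}{2}\right) = 2 - \left(-1 - \frac{11}{2}\right) = 2 - - \frac{13}{2} = 2 + \frac{13}{2} = \frac{17}{2}$)
$\left(p{\left(S{\left(q{\left(4 \right)},f{\left(-5 \right)} \right)},10 \right)} + N\right)^{2} = \left(\frac{17}{2} + 417\right)^{2} = \left(\frac{851}{2}\right)^{2} = \frac{724201}{4}$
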